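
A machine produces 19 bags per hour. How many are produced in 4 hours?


Production rate: 19 bags per hour
Time: 4 hours
Total: 19 x 4 = 76 bags

76 bags


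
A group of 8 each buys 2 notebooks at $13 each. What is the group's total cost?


Cost per person:
2 x $13 = $26
Group total:
8 x $26 = $208

$208


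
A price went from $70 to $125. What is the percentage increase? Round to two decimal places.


Find the absolute change:
|125 - 70| = 55
Divide by original and multiply by 100:
55 / 70 x 100 = 78.5714...% ≈ 78.57%

78.57%


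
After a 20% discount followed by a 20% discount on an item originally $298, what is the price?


First discount:
20% of $298 = $59.60
Price after first discount:
$298 - $59.60 = $238.40
Second discount:
20% of $238.40 = $47.68
Final price:
$238.40 - $47.68 = $190.72

$190.72


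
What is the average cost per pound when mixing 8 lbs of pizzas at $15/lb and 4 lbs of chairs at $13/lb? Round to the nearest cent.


Cost of pizzas:
8 x $15 = $120
Cost of chairs:
4 x $13 = $52
Total cost: $120 + $52 = $172
Total weight: 12 lbs
Average: $172 / 12 = $14.3333... ≈ $14.33/lb

$14.33/lb


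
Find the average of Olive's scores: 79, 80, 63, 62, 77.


Add the scores:
79 + 80 + 63 + 62 + 77 = 361
Divide by the number of tests:
361 / 5 = 72.2

72.2


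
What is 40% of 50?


Convert percentage to decimal:
40% = 0.4
Multiply:
50 x 0.4 = 20

20


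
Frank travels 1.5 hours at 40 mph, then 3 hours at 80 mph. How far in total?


Leg 1 distance:
40 x 1.5 = 60 miles
Leg 2 distance:
80 x 3 = 240 miles
Total distance:
60 + 240 = 300 miles

300 miles


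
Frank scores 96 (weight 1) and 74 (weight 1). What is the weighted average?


Weighted sum:
1 x 96 + 1 x 74 = 170
Total weight:
1 + 1 = 2
Weighted average:
170 / 2 = 85

85


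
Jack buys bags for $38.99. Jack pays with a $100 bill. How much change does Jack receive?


Start with the amount paid:
$100
Subtract the price:
$100 - $38.99 = $61.01

$61.01


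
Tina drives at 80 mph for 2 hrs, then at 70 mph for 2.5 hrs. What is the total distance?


Leg 1 distance:
80 x 2 = 160 miles
Leg 2 distance:
70 x 2.5 = 175 miles
Total distance:
160 + 175 = 335 miles

335 miles


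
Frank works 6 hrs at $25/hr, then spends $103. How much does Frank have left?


Calculate earnings:
6 x $25 = $150
Subtract spending:
$150 - $103 = $47

$47


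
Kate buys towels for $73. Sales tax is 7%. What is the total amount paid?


Calculate the tax:
7% of $73 = $5.11
Add tax to price:
$73 + $5.11 = $78.11

$78.11


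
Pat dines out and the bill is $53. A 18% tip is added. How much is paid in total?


Calculate the tip:
18% of $53 = $9.54
Add tip to meal cost:
$53 + $9.54 = $62.54

$62.54


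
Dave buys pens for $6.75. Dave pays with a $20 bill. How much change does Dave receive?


Start with the amount paid:
$20
Subtract the price:
$20 - $6.75 = $13.25

$13.25


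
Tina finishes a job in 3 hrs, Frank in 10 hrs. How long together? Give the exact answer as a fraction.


Tina's rate: 1/3 of the job per hour
Frank's rate: 1/10 of the job per hour
Combined rate: 1/3 + 1/10 = 13/30 per hour
Time = 1 / (13/30) = 30/13 hours (≈ 2.31 hours)

30/13 hours


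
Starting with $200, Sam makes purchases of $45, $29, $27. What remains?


Add up expenses:
$45 + $29 + $27 = $101
Subtract from budget:
$200 - $101 = $99

$99


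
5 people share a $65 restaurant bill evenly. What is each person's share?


Total bill: $65
Number of people: 5
Each pays: $65 / 5 = $13

$13


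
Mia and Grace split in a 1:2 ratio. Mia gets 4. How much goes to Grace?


Find the multiplier:
4 / 1 = 4
Apply to Grace's share:
2 x 4 = 8

8


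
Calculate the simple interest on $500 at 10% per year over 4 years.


Use the formula I = P x R x T / 100
P x R x T = 500 x 10 x 4 = 20000
I = 20000 / 100 = $200

$200


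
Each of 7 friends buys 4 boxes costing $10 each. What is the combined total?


Cost per person:
4 x $10 = $40
Group total:
7 x $40 = $280

$280


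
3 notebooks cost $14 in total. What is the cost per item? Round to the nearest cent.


Total cost: $14
Number of items: 3
Unit price: $14 / 3 = $4.6666... ≈ $4.67

$4.67


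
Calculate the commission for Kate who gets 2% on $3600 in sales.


Convert rate to decimal:
2% = 0.02
Multiply by sales:
$3600 x 0.02 = $72

$72


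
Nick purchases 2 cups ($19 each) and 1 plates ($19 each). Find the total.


Cost of cups:
2 x $19 = $38
Cost of plates:
1 x $19 = $19
Add both:
$38 + $19 = $57

$57


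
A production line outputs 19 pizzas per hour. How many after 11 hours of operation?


Production rate: 19 pizzas per hour
Time: 11 hours
Total: 19 x 11 = 209 pizzas

209 pizzas


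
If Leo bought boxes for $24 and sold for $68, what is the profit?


Selling price = $68
Cost price = $24
Profit = selling price - cost price:
Profit = $68 - $24 = $44

$44


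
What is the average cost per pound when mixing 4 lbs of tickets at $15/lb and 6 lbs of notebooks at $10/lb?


Cost of tickets:
4 x $15 = $60
Cost of notebooks:
6 x $10 = $60
Total cost: $60 + $60 = $120
Total weight: 10 lbs
Average: $120 / 10 = $12/lb

$12/lb


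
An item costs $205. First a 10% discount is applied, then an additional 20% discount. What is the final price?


First discount:
10% of $205 = $20.50
Price after first discount:
$205 - $20.50 = $184.50
Second discount:
20% of $184.50 = $36.90
Final price:
$184.50 - $36.90 = $147.60

$147.60


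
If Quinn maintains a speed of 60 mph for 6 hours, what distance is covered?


Use the formula: distance = speed x time
Speed = 60 mph, Time = 6 hours
60 x 6 = 360 miles

360 miles


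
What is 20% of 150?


Convert percentage to decimal:
20% = 0.2
Multiply:
150 x 0.2 = 30

30


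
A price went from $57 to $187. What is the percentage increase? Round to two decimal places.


Find the absolute change:
|187 - 57| = 130
Divide by original and multiply by 100:
130 / 57 x 100 = 228.0701...% ≈ 228.07%

228.07%


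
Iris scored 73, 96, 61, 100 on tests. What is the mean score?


Add the scores:
73 + 96 + 61 + 100 = 330
Divide by the number of tests:
330 / 4 = 82.5

82.5


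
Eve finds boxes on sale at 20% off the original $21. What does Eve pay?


Calculate the discount amount:
20% of $21 = $4.20
Subtract from original:
$21 - $4.20 = $16.80

$16.80


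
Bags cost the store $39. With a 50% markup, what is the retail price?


Calculate the markup amount:
50% of $39 = $19.50
Add to cost:
$39 + $19.50 = $58.50

$58.50


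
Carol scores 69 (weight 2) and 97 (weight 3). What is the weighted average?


Weighted sum:
2 x 69 + 3 x 97 = 429
Total weight:
2 + 3 = 5
Weighted average:
429 / 5 = 85.8

85.8


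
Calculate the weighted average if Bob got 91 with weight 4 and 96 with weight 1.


Weighted sum:
4 x 91 + 1 x 96 = 460
Total weight:
4 + 1 = 5
Weighted average:
460 / 5 = 92

92


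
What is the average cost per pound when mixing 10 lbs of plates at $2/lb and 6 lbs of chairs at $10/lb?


Cost of plates:
10 x $2 = $20
Cost of chairs:
6 x $10 = $60
Total cost: $20 + $60 = $80
Total weight: 16 lbs
Average: $80 / 16 = $5/lb

$5/lb


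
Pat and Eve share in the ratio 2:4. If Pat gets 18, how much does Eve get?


Find the multiplier:
18 / 2 = 9
Apply to Eve's share:
4 x 9 = 36

36


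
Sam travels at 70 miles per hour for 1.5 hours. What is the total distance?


Use the formula: distance = speed x time
Speed = 70 mph, Time = 1.5 hours
70 x 1.5 = 105 miles

105 miles


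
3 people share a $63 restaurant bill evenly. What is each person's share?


Total bill: $63
Number of people: 3
Each pays: $63 / 3 = $21

$21


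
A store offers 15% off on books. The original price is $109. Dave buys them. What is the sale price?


Calculate the discount amount:
15% of $109 = $16.35
Subtract from original:
$109 - $16.35 = $92.65

$92.65


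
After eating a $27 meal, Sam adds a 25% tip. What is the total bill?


Calculate the tip:
25% of $27 = $6.75
Add tip to meal cost:
$27 + $6.75 = $33.75

$33.75


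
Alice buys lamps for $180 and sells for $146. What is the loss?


Selling price = $146
Cost price = $180
Loss = cost price - selling price:
Loss = $180 - $146 = $34

$34


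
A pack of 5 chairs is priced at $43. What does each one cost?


Total cost: $43
Number of items: 5
Unit price: $43 / 5 = $8.60

$8.60


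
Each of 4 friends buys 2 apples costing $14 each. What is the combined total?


Cost per person:
2 x $14 = $28
Group total:
4 x $28 = $112

$112


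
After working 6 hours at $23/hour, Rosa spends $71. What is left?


Calculate earnings:
6 x $23 = $138
Subtract spending:
$138 - $71 = $67

$67


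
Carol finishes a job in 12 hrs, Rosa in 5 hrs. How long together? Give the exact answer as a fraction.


Carol's rate: 1/12 of the job per hour
Rosa's rate: 1/5 of the job per hour
Combined rate: 1/12 + 1/5 = 17/60 per hour
Time = 1 / (17/60) = 60/17 hours (≈ 3.53 hours)

60/17 hours


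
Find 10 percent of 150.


Convert percentage to decimal:
10% = 0.1
Multiply:
150 x 0.1 = 15

15


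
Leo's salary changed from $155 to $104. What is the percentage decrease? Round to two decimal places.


Find the absolute change:
|104 - 155| = 51
Divide by original and multiply by 100:
51 / 155 x 100 = 32.9032...% ≈ 32.9%

32.9%


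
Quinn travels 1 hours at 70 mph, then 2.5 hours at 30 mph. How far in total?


Leg 1 distance:
70 x 1 = 70 miles
Leg 2 distance:
30 x 2.5 = 75 miles
Total distance:
70 + 75 = 145 miles

145 miles


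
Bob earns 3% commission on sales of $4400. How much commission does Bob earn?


Convert rate to decimal:
3% = 0.03
Multiply by sales:
$4400 x 0.03 = $132

$132


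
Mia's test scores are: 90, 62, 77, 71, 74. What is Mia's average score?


Add the scores:
90 + 62 + 77 + 71 + 74 = 374
Divide by the number of tests:
374 / 5 = 74.8

74.8


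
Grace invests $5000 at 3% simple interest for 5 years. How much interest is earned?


Use the formula I = P x R x T / 100
P x R x T = 5000 x 3 x 5 = 75000
I = 75000 / 100 = $750

$750


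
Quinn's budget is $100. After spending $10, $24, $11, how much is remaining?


Add up expenses:
$10 + $24 + $11 = $45
Subtract from budget:
$100 - $45 = $55

$55


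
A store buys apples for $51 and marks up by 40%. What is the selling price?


Calculate the markup amount:
40% of $51 = $20.40
Add to cost:
$51 + $20.40 = $71.40

$71.40


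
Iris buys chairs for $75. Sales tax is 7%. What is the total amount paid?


Calculate the tax:
7% of $75 = $5.25
Add tax to price:
$75 + $5.25 = $80.25

$80.25


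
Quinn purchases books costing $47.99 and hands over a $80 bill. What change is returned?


Start with the amount paid:
$80
Subtract the price:
$80 - $47.99 = $32.01

$32.01


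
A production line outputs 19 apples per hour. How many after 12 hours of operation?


Production rate: 19 apples per hour
Time: 12 hours
Total: 19 x 12 = 228 apples

228 apples


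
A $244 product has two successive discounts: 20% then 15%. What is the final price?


First discount:
20% of $244 = $48.80
Price after first discount:
$244 - $48.80 = $195.20
Second discount:
15% of $195.20 = $29.28
Final price:
$195.20 - $29.28 = $165.92

$165.92


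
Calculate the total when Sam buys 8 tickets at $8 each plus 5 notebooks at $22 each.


Cost of tickets:
8 x $8 = $64
Cost of notebooks:
5 x $22 = $110
Add both:
$64 + $110 = $174

$174


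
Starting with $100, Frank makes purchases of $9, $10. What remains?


Add up expenses:
$9 + $10 = $19
Subtract from budget:
$100 - $19 = $81

$81


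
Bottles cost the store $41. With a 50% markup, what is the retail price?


Calculate the markup amount:
50% of $41 = $20.50
Add to cost:
$41 + $20.50 = $61.50

$61.50


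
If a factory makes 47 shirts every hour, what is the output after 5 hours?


Production rate: 47 shirts per hour
Time: 5 hours
Total: 47 x 5 = 235 shirts

235 shirts


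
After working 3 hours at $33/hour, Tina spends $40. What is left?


Calculate earnings:
3 x $33 = $99
Subtract spending:
$99 - $40 = $59

$59


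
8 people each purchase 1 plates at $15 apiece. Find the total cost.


Cost per person:
1 x $15 = $15
Group total:
8 x $15 = $120

$120


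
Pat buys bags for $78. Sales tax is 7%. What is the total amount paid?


Calculate the tax:
7% of $78 = $5.46
Add tax to price:
$78 + $5.46 = $83.46

$83.46


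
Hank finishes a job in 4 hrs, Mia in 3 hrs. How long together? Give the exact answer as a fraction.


Hank's rate: 1/4 of the job per hour
Mia's rate: 1/3 of the job per hour
Combined rate: 1/4 + 1/3 = 7/12 per hour
Time = 1 / (7/12) = 12/7 hours (≈ 1.71 hours)

12/7 hours


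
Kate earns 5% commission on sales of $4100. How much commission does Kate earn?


Convert rate to decimal:
5% = 0.05
Multiply by sales:
$4100 x 0.05 = $205

$205


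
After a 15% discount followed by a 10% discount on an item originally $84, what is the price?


First discount:
15% of $84 = $12.60
Price after first discount:
$84 - $12.60 = $71.40
Second discount:
10% of $71.40 = $7.14
Final price:
$71.40 - $7.14 = $64.26

$64.26


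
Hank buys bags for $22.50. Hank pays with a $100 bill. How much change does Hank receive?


Start with the amount paid:
$100
Subtract the price:
$100 - $22.50 = $77.50

$77.50


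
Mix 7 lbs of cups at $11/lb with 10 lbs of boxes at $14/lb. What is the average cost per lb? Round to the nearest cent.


Cost of cups:
7 x $11 = $77
Cost of boxes:
10 x $14 = $140
Total cost: $77 + $140 = $217
Total weight: 17 lbs
Average: $217 / 17 = $12.7647... ≈ $12.76/lb

$12.76/lb


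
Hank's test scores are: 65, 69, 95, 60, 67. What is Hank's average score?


Add the scores:
65 + 69 + 95 + 60 + 67 = 356
Divide by the number of tests:
356 / 5 = 71.2

71.2


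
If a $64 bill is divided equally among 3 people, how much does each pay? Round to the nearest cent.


Total bill: $64
Number of people: 3
Each pays: $64 / 3 = $21.3333... ≈ $21.33

$21.33


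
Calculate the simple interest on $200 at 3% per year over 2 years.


Use the formula I = P x R x T / 100
P x R x T = 200 x 3 x 2 = 1200
I = 1200 / 100 = $12

$12


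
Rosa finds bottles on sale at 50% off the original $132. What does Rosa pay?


Calculate the discount amount:
50% of $132 = $66
Subtract from original:
$132 - $66 = $66

$66


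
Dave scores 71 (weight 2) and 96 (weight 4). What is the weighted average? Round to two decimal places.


Weighted sum:
2 x 71 + 4 x 96 = 526
Total weight:
2 + 4 = 6
Weighted average:
526 / 6 = 87.6666... ≈ 87.67

87.67


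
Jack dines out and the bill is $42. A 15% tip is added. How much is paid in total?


Calculate the tip:
15% of $42 = $6.30
Add tip to meal cost:
$42 + $6.30 = $48.30

$48.30


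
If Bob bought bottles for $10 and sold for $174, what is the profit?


Selling price = $174
Cost price = $10
Profit = selling price - cost price:
Profit = $174 - $10 = $164

$164


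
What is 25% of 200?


Convert percentage to decimal:
25% = 0.25
Multiply:
200 x 0.25 = 50

50


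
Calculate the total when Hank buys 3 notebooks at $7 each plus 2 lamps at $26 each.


Cost of notebooks:
3 x $7 = $21
Cost of lamps:
2 x $26 = $52
Add both:
$21 + $52 = $73

$73


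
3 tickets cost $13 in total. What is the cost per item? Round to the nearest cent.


Total cost: $13
Number of items: 3
Unit price: $13 / 3 = $4.3333... ≈ $4.33

$4.33


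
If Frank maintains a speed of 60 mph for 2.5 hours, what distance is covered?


Use the formula: distance = speed x time
Speed = 60 mph, Time = 2.5 hours
60 x 2.5 = 150 miles

150 miles


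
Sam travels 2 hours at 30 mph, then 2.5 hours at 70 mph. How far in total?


Leg 1 distance:
30 x 2 = 60 miles
Leg 2 distance:
70 x 2.5 = 175 miles
Total distance:
60 + 175 = 235 miles

235 miles


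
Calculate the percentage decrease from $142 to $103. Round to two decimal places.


Find the absolute change:
|103 - 142| = 39
Divide by original and multiply by 100:
39 / 142 x 100 = 27.4647...% ≈ 27.46%

27.46%


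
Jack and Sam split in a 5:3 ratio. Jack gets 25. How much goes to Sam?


Find the multiplier:
25 / 5 = 5
Apply to Sam's share:
3 x 5 = 15

15


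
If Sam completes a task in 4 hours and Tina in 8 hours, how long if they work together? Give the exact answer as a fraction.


Sam's rate: 1/4 of the job per hour
Tina's rate: 1/8 of the job per hour
Combined rate: 1/4 + 1/8 = 3/8 per hour
Time = 1 / (3/8) = 8/3 hours (≈ 2.67 hours)

8/3 hours


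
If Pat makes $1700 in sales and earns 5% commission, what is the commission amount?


Convert rate to decimal:
5% = 0.05
Multiply by sales:
$1700 x 0.05 = $85

$85


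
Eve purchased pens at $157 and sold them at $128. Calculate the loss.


Selling price = $128
Cost price = $157
Loss = cost price - selling price:
Loss = $157 - $128 = $29

$29


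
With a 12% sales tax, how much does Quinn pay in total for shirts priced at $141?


Calculate the tax:
12% of $141 = $16.92
Add tax to price:
$141 + $16.92 = $157.92

$157.92


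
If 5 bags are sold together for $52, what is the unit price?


Total cost: $52
Number of items: 5
Unit price: $52 / 5 = $10.40

$10.40


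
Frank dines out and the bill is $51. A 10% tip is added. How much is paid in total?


Calculate the tip:
10% of $51 = $5.10
Add tip to meal cost:
$51 + $5.10 = $56.10

$56.10


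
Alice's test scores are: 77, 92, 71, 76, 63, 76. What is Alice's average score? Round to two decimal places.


Add the scores:
77 + 92 + 71 + 76 + 63 + 76 = 455
Divide by the number of tests:
455 / 6 = 75.8333... ≈ 75.83

75.83


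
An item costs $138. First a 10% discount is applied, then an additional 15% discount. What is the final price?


First discount:
10% of $138 = $13.80
Price after first discount:
$138 - $13.80 = $124.20
Second discount:
15% of $124.20 = $18.63
Final price:
$124.20 - $18.63 = $105.57

$105.57


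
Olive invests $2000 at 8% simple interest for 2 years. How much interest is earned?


Use the formula I = P x R x T / 100
P x R x T = 2000 x 8 x 2 = 32000
I = 32000 / 100 = $320

$320


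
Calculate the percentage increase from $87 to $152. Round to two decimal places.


Find the absolute change:
|152 - 87| = 65
Divide by original and multiply by 100:
65 / 87 x 100 = 74.7126...% ≈ 74.71%

74.71%


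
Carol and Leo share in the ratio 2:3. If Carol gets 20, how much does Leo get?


Find the multiplier:
20 / 2 = 10
Apply to Leo's share:
3 x 10 = 30

30


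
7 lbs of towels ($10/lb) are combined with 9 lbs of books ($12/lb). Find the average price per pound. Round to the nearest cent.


Cost of towels:
7 x $10 = $70
Cost of books:
9 x $12 = $108
Total cost: $70 + $108 = $178
Total weight: 16 lbs
Average: $178 / 16 = $11.125 ≈ $11.13/lb

$11.13/lb


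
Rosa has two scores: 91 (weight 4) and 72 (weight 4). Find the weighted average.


Weighted sum:
4 x 91 + 4 x 72 = 652
Total weight:
4 + 4 = 8
Weighted average:
652 / 8 = 81.5

81.5


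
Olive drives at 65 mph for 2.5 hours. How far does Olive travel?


Use the formula: distance = speed x time
Speed = 65 mph, Time = 2.5 hours
65 x 2.5 = 162.5 miles

162.5 miles


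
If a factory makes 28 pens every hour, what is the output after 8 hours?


Production rate: 28 pens per hour
Time: 8 hours
Total: 28 x 8 = 224 pens

224 pens


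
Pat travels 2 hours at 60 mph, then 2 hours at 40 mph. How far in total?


Leg 1 distance:
60 x 2 = 120 miles
Leg 2 distance:
40 x 2 = 80 miles
Total distance:
120 + 80 = 200 miles

200 miles


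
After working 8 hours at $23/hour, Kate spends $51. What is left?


Calculate earnings:
8 x $23 = $184
Subtract spending:
$184 - $51 = $133

$133


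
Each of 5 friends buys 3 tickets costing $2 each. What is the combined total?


Cost per person:
3 x $2 = $6
Group total:
5 x $6 = $30

$30


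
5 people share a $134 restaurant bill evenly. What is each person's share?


Total bill: $134
Number of people: 5
Each pays: $134 / 5 = $26.80

$26.80


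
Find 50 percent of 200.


Convert percentage to decimal:
50% = 0.5
Multiply:
200 x 0.5 = 100

100


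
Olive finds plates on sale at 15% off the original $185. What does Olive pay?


Calculate the discount amount:
15% of $185 = $27.75
Subtract from original:
$185 - $27.75 = $157.25

$157.25


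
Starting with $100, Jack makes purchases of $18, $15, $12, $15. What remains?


Add up expenses:
$18 + $15 + $12 + $15 = $60
Subtract from budget:
$100 - $60 = $40

$40


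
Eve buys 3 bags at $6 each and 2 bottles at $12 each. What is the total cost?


Cost of bags:
3 x $6 = $18
Cost of bottles:
2 x $12 = $24
Add both:
$18 + $24 = $42

$42


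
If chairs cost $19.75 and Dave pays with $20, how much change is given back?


Start with the amount paid:
$20
Subtract the price:
$20 - $19.75 = $0.25

$0.25


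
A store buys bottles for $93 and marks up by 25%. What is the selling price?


Calculate the markup amount:
25% of $93 = $23.25
Add to cost:
$93 + $23.25 = $116.25

$116.25


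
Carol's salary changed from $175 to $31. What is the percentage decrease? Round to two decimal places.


Find the absolute change:
|31 - 175| = 144
Divide by original and multiply by 100:
144 / 175 x 100 = 82.2857...% ≈ 82.29%

82.29%


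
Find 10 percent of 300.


Convert percentage to decimal:
10% = 0.1
Multiply:
300 x 0.1 = 30

30


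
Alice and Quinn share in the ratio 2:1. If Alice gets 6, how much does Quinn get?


Find the multiplier:
6 / 2 = 3
Apply to Quinn's share:
1 x 3 = 3

3


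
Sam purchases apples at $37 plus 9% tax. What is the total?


Calculate the tax:
9% of $37 = $3.33
Add tax to price:
$37 + $3.33 = $40.33

$40.33


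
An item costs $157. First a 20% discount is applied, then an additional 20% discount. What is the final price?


First discount:
20% of $157 = $31.40
Price after first discount:
$157 - $31.40 = $125.60
Second discount:
20% of $125.60 = $25.12
Final price:
$125.60 - $25.12 = $100.48

$100.48


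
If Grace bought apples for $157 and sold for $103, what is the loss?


Selling price = $103
Cost price = $157
Loss = cost price - selling price:
Loss = $157 - $103 = $54

$54


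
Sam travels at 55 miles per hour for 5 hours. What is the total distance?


Use the formula: distance = speed x time
Speed = 55 mph, Time = 5 hours
55 x 5 = 275 miles

275 miles


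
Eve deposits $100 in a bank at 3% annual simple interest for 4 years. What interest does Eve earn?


Use the formula I = P x R x T / 100
P x R x T = 100 x 3 x 4 = 1200
I = 1200 / 100 = $12

$12


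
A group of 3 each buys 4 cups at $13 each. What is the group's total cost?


Cost per person:
4 x $13 = $52
Group total:
3 x $52 = $156

$156


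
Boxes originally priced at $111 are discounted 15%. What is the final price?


Calculate the discount amount:
15% of $111 = $16.65
Subtract from original:
$111 - $16.65 = $94.35

$94.35


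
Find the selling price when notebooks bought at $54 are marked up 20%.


Calculate the markup amount:
20% of $54 = $10.80
Add to cost:
$54 + $10.80 = $64.80

$64.80


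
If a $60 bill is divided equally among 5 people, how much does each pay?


Total bill: $60
Number of people: 5
Each pays: $60 / 5 = $12

$12


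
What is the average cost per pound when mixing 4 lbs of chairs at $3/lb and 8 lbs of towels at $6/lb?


Cost of chairs:
4 x $3 = $12
Cost of towels:
8 x $6 = $48
Total cost: $12 + $48 = $60
Total weight: 12 lbs
Average: $60 / 12 = $5/lb

$5/lb


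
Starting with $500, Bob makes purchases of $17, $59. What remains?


Add up expenses:
$17 + $59 = $76
Subtract from budget:
$500 - $76 = $424

$424


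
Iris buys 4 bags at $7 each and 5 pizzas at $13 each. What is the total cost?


Cost of bags:
4 x $7 = $28
Cost of pizzas:
5 x $13 = $65
Add both:
$28 + $65 = $93

$93


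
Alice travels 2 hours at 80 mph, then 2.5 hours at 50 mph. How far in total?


Leg 1 distance:
80 x 2 = 160 miles
Leg 2 distance:
50 x 2.5 = 125 miles
Total distance:
160 + 125 = 285 miles

285 miles


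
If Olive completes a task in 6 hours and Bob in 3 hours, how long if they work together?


Olive's rate: 1/6 of the job per hour
Bob's rate: 1/3 of the job per hour
Combined rate: 1/6 + 1/3 = 1/2 per hour
Time = 1 / (1/2) = 2 hours

2 hours


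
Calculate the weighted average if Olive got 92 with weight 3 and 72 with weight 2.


Weighted sum:
3 x 92 + 2 x 72 = 420
Total weight:
3 + 2 = 5
Weighted average:
420 / 5 = 84

84


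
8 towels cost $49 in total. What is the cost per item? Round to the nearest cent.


Total cost: $49
Number of items: 8
Unit price: $49 / 8 = $6.125 ≈ $6.13

$6.13


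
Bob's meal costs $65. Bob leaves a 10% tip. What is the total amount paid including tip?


Calculate the tip:
10% of $65 = $6.50
Add tip to meal cost:
$65 + $6.50 = $71.50

$71.50


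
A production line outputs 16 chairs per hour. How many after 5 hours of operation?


Production rate: 16 chairs per hour
Time: 5 hours
Total: 16 x 5 = 80 chairs

80 chairs


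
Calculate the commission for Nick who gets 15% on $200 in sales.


Convert rate to decimal:
15% = 0.15
Multiply by sales:
$200 x 0.15 = $30

$30


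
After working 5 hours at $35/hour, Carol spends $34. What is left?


Calculate earnings:
5 x $35 = $175
Subtract spending:
$175 - $34 = $141

$141


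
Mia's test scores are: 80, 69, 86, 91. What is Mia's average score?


Add the scores:
80 + 69 + 86 + 91 = 326
Divide by the number of tests:
326 / 4 = 81.5

81.5


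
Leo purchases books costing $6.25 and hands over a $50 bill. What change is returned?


Start with the amount paid:
$50
Subtract the price:
$50 - $6.25 = $43.75

$43.75


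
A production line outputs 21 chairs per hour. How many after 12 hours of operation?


Production rate: 21 chairs per hour
Time: 12 hours
Total: 21 x 12 = 252 chairs

252 chairs


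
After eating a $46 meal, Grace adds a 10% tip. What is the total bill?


Calculate the tip:
10% of $46 = $4.60
Add tip to meal cost:
$46 + $4.60 = $50.60

$50.60


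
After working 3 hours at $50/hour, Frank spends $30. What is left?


Calculate earnings:
3 x $50 = $150
Subtract spending:
$150 - $30 = $120

$120


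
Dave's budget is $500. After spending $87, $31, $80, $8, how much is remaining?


Add up expenses:
$87 + $31 + $80 + $8 = $206
Subtract from budget:
$500 - $206 = $294

$294


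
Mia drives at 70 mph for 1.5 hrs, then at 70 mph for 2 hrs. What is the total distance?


Leg 1 distance:
70 x 1.5 = 105 miles
Leg 2 distance:
70 x 2 = 140 miles
Total distance:
105 + 140 = 245 miles

245 miles


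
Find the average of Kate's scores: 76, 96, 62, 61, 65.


Add the scores:
76 + 96 + 62 + 61 + 65 = 360
Divide by the number of tests:
360 / 5 = 72

72


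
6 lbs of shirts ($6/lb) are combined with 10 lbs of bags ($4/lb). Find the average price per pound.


Cost of shirts:
6 x $6 = $36
Cost of bags:
10 x $4 = $40
Total cost: $36 + $40 = $76
Total weight: 16 lbs
Average: $76 / 16 = $4.75/lb

$4.75/lb


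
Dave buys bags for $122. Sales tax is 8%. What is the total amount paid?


Calculate the tax:
8% of $122 = $9.76
Add tax to price:
$122 + $9.76 = $131.76

$131.76


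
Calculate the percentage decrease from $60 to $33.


Find the absolute change:
|33 - 60| = 27
Divide by original and multiply by 100:
27 / 60 x 100 = 45%

45%


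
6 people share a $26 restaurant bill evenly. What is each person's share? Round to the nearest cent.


Total bill: $26
Number of people: 6
Each pays: $26 / 6 = $4.3333... ≈ $4.33

$4.33


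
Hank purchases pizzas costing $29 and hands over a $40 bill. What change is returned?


Start with the amount paid:
$40
Subtract the price:
$40 - $29 = $11

$11


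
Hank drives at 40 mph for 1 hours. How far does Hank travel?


Use the formula: distance = speed x time
Speed = 40 mph, Time = 1 hours
40 x 1 = 40 miles

40 miles


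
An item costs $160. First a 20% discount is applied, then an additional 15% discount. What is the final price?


First discount:
20% of $160 = $32
Price after first discount:
$160 - $32 = $128
Second discount:
15% of $128 = $19.20
Final price:
$128 - $19.20 = $108.80

$108.80


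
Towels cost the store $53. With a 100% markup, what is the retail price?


Calculate the markup amount:
100% of $53 = $53
Add to cost:
$53 + $53 = $106

$106


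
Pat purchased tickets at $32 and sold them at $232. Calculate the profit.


Selling price = $232
Cost price = $32
Profit = selling price - cost price:
Profit = $232 - $32 = $200

$200


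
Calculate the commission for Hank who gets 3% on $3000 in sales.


Convert rate to decimal:
3% = 0.03
Multiply by sales:
$3000 x 0.03 = $90

$90


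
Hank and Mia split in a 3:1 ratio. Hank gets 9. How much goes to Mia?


Find the multiplier:
9 / 3 = 3
Apply to Mia's share:
1 x 3 = 3

3


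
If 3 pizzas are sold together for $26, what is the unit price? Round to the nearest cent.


Total cost: $26
Number of items: 3
Unit price: $26 / 3 = $8.6666... ≈ $8.67

$8.67


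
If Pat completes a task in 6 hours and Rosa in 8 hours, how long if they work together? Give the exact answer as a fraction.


Pat's rate: 1/6 of the job per hour
Rosa's rate: 1/8 of the job per hour
Combined rate: 1/6 + 1/8 = 7/24 per hour
Time = 1 / (7/24) = 24/7 hours (≈ 3.43 hours)

24/7 hours


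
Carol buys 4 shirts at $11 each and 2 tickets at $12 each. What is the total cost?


Cost of shirts:
4 x $11 = $44
Cost of tickets:
2 x $12 = $24
Add both:
$44 + $24 = $68

$68


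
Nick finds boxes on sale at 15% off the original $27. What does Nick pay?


Calculate the discount amount:
15% of $27 = $4.05
Subtract from original:
$27 - $4.05 = $22.95

$22.95


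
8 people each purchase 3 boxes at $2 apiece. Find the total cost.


Cost per person:
3 x $2 = $6
Group total:
8 x $6 = $48

$48


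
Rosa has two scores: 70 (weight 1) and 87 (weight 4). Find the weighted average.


Weighted sum:
1 x 70 + 4 x 87 = 418
Total weight:
1 + 4 = 5
Weighted average:
418 / 5 = 83.6

83.6


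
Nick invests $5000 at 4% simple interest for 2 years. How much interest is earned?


Use the formula I = P x R x T / 100
P x R x T = 5000 x 4 x 2 = 40000
I = 40000 / 100 = $400

$400


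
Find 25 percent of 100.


Convert percentage to decimal:
25% = 0.25
Multiply:
100 x 0.25 = 25

25


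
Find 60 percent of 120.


Convert percentage to decimal:
60% = 0.6
Multiply:
120 x 0.6 = 72

72


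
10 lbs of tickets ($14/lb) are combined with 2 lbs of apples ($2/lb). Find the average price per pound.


Cost of tickets:
10 x $14 = $140
Cost of apples:
2 x $2 = $4
Total cost: $140 + $4 = $144
Total weight: 12 lbs
Average: $144 / 12 = $12/lb

$12/lb


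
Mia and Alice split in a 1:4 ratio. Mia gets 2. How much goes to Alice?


Find the multiplier:
2 / 1 = 2
Apply to Alice's share:
4 x 2 = 8

8


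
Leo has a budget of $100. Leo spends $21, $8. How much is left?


Add up expenses:
$21 + $8 = $29
Subtract from budget:
$100 - $29 = $71

$71


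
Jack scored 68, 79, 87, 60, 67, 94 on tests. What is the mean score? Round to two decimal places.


Add the scores:
68 + 79 + 87 + 60 + 67 + 94 = 455
Divide by the number of tests:
455 / 6 = 75.8333... ≈ 75.83

75.83


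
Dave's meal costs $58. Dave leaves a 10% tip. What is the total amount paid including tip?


Calculate the tip:
10% of $58 = $5.80
Add tip to meal cost:
$58 + $5.80 = $63.80

$63.80


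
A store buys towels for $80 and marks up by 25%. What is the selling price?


Calculate the markup amount:
25% of $80 = $20
Add to cost:
$80 + $20 = $100

$100


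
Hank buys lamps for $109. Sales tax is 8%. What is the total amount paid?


Calculate the tax:
8% of $109 = $8.72
Add tax to price:
$109 + $8.72 = $117.72

$117.72


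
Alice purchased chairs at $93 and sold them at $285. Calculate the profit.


Selling price = $285
Cost price = $93
Profit = selling price - cost price:
Profit = $285 - $93 = $192

$192


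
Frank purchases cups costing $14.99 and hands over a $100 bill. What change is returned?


Start with the amount paid:
$100
Subtract the price:
$100 - $14.99 = $85.01

$85.01


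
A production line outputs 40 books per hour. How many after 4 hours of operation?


Production rate: 40 books per hour
Time: 4 hours
Total: 40 x 4 = 160 books

160 books


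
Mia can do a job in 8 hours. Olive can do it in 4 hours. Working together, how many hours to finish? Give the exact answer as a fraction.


Mia's rate: 1/8 of the job per hour
Olive's rate: 1/4 of the job per hour
Combined rate: 1/8 + 1/4 = 3/8 per hour
Time = 1 / (3/8) = 8/3 hours (≈ 2.67 hours)

8/3 hours


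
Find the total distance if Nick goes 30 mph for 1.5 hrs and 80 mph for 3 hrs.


Leg 1 distance:
30 x 1.5 = 45 miles
Leg 2 distance:
80 x 3 = 240 miles
Total distance:
45 + 240 = 285 miles

285 miles


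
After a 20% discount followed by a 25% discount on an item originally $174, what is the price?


First discount:
20% of $174 = $34.80
Price after first discount:
$174 - $34.80 = $139.20
Second discount:
25% of $139.20 = $34.80
Final price:
$139.20 - $34.80 = $104.40

$104.40


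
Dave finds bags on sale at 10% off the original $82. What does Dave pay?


Calculate the discount amount:
10% of $82 = $8.20
Subtract from original:
$82 - $8.20 = $73.80

$73.80


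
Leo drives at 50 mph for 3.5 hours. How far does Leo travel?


Use the formula: distance = speed x time
Speed = 50 mph, Time = 3.5 hours
50 x 3.5 = 175 miles

175 miles


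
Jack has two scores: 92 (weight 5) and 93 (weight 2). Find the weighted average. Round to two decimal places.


Weighted sum:
5 x 92 + 2 x 93 = 646
Total weight:
5 + 2 = 7
Weighted average:
646 / 7 = 92.2857... ≈ 92.29

92.29


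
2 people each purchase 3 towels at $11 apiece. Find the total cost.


Cost per person:
3 x $11 = $33
Group total:
2 x $33 = $66

$66


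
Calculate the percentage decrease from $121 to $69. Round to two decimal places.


Find the absolute change:
|69 - 121| = 52
Divide by original and multiply by 100:
52 / 121 x 100 = 42.9752...% ≈ 42.98%

42.98%


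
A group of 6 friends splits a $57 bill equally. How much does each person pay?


Total bill: $57
Number of people: 6
Each pays: $57 / 6 = $9.50

$9.50


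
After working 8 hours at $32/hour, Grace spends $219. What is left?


Calculate earnings:
8 x $32 = $256
Subtract spending:
$256 - $219 = $37

$37


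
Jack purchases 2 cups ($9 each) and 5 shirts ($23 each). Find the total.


Cost of cups:
2 x $9 = $18
Cost of shirts:
5 x $23 = $115
Add both:
$18 + $115 = $133

$133


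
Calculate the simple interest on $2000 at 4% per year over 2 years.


Use the formula I = P x R x T / 100
P x R x T = 2000 x 4 x 2 = 16000
I = 16000 / 100 = $160

$160


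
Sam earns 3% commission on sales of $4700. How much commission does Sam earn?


Convert rate to decimal:
3% = 0.03
Multiply by sales:
$4700 x 0.03 = $141

$141


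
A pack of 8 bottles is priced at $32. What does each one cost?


Total cost: $32
Number of items: 8
Unit price: $32 / 8 = $4

$4


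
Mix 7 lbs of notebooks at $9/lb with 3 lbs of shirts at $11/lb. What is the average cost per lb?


Cost of notebooks:
7 x $9 = $63
Cost of shirts:
3 x $11 = $33
Total cost: $63 + $33 = $96
Total weight: 10 lbs
Average: $96 / 10 = $9.60/lb

$9.60/lb


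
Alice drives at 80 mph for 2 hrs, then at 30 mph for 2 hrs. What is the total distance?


Leg 1 distance:
80 x 2 = 160 miles
Leg 2 distance:
30 x 2 = 60 miles
Total distance:
160 + 60 = 220 miles

220 miles


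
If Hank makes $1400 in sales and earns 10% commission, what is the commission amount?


Convert rate to decimal:
10% = 0.1
Multiply by sales:
$1400 x 0.1 = $140

$140


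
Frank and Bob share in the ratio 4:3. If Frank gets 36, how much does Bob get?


Find the multiplier:
36 / 4 = 9
Apply to Bob's share:
3 x 9 = 27

27


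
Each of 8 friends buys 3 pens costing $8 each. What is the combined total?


Cost per person:
3 x $8 = $24
Group total:
8 x $24 = $192

$192


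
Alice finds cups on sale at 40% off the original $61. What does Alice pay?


Calculate the discount amount:
40% of $61 = $24.40
Subtract from original:
$61 - $24.40 = $36.60

$36.60


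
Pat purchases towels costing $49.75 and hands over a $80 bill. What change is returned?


Start with the amount paid:
$80
Subtract the price:
$80 - $49.75 = $30.25

$30.25


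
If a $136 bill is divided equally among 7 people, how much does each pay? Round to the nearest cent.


Total bill: $136
Number of people: 7
Each pays: $136 / 7 = $19.4285... ≈ $19.43

$19.43


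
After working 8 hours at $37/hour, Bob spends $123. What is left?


Calculate earnings:
8 x $37 = $296
Subtract spending:
$296 - $123 = $173

$173


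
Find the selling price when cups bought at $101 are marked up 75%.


Calculate the markup amount:
75% of $101 = $75.75
Add to cost:
$101 + $75.75 = $176.75

$176.75


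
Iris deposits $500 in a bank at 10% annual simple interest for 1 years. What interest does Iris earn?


Use the formula I = P x R x T / 100
P x R x T = 500 x 10 x 1 = 5000
I = 5000 / 100 = $50

$50


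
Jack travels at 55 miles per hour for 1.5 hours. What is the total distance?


Use the formula: distance = speed x time
Speed = 55 mph, Time = 1.5 hours
55 x 1.5 = 82.5 miles

82.5 miles


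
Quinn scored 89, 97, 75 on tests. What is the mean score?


Add the scores:
89 + 97 + 75 = 261
Divide by the number of tests:
261 / 3 = 87

87


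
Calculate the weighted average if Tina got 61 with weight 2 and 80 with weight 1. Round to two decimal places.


Weighted sum:
2 x 61 + 1 x 80 = 202
Total weight:
2 + 1 = 3
Weighted average:
202 / 3 = 67.3333... ≈ 67.33

67.33


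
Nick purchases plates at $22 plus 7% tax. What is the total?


Calculate the tax:
7% of $22 = $1.54
Add tax to price:
$22 + $1.54 = $23.54

$23.54


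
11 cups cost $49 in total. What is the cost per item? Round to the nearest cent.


Total cost: $49
Number of items: 11
Unit price: $49 / 11 = $4.4545... ≈ $4.45

$4.45


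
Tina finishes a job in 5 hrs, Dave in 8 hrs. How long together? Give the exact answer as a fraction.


Tina's rate: 1/5 of the job per hour
Dave's rate: 1/8 of the job per hour
Combined rate: 1/5 + 1/8 = 13/40 per hour
Time = 1 / (13/40) = 40/13 hours (≈ 3.08 hours)

40/13 hours


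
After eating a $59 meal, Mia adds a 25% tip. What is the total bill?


Calculate the tip:
25% of $59 = $14.75
Add tip to meal cost:
$59 + $14.75 = $73.75

$73.75


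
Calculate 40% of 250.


Convert percentage to decimal:
40% = 0.4
Multiply:
250 x 0.4 = 100

100


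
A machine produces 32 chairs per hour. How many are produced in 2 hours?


Production rate: 32 chairs per hour
Time: 2 hours
Total: 32 x 2 = 64 chairs

64 chairs


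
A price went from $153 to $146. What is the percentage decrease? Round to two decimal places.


Find the absolute change:
|146 - 153| = 7
Divide by original and multiply by 100:
7 / 153 x 100 = 4.5751...% ≈ 4.58%

4.58%


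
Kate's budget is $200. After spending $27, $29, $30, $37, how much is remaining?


Add up expenses:
$27 + $29 + $30 + $37 = $123
Subtract from budget:
$200 - $123 = $77

$77
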